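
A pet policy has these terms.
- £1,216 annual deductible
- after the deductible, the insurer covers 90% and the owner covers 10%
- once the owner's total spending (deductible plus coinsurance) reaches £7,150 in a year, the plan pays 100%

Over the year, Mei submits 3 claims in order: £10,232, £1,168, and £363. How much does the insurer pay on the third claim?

Bill 1, £10,232: £1,216 to deductible, leaving £9,016; 10% of £9,016 = £901.60. Owner owes £2,117.60 (running OOP £2,117.60). Plan pays £10,232 − £2,117.60 = £8,114.40.
Bill 2, £1,168: 10% coinsurance on £1,168 = £116.80. Cost to owner: £116.80. OOP to date £2,234.40. Plan pays £1,168 − £116.80 = £1,051.20.
Bill 3, £363: 10% coinsurance on £363 = £36.30. Cost to owner: £36.30. OOP to date £2,270.70. Insurer: £363 − £36.30 = £326.70.

£326.70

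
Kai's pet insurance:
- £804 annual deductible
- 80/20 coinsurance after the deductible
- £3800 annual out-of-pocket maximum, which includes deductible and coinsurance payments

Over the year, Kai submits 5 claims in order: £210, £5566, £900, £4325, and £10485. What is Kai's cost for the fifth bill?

£956.60

Claim 1 — £210: entire amount goes to the deductible. Owner owes £210 (running OOP £210).
Claim 2 — £5566: deductible takes £594, £4972 remains; coinsurance £4972 × 20% = £994.40. Owner owes £1588.40 (running OOP £1798.40).
Claim 3 — £900: deductible met; 20% of £900 = £180. Owner owes £180 (running OOP £1978.40).
Claim 4 — £4325: 20% coinsurance on £4325 = £865. Owner pays £865; OOP now £2843.40.
Claim 5 — £10485: deductible already satisfied, so owner's share is 20% × £10485 = £2097. OOP would hit £4940.40 > £3800, so the cap limits the owner to £3800 − £2843.40 = £956.60.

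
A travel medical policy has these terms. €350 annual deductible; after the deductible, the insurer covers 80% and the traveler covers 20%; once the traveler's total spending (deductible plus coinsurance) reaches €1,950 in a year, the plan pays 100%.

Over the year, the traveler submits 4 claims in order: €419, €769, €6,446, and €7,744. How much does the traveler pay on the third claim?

€1,289.20

Claim 1 (€419): deductible takes €350, €69 remains; 20% of €69 = €13.80. Traveler pays €363.80; OOP now €363.80.
Claim 2 (€769): 20% coinsurance on €769 = €153.80. Cost to traveler: €153.80. OOP to date €517.60.
Claim 3 (€6,446): 20% coinsurance on €6,446 = €1,289.20. Traveler pays €1,289.20; OOP now €1,806.80.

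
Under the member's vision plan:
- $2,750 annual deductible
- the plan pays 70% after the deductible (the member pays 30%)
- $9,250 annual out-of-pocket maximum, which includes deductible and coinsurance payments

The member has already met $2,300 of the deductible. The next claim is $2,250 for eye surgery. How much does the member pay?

Remaining deductible: $2,750 − $2,300 = $450.
That leaves $2,250 − $450 = $1,800 for coinsurance.
Coinsurance: $1,800 × 30% = $540.
That puts the member's cost at $450 + $540 = $990 before any cap.
Year-to-date out-of-pocket becomes $2,300 + $990 = $3,290, still under the $9,250 maximum, so no cap applies.

$990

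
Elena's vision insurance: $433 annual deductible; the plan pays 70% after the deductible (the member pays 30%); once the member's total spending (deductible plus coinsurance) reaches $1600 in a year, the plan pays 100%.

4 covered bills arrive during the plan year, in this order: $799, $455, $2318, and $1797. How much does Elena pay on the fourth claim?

#1 ($799): $433 to deductible, leaving $366; member's 30% is $109.80. Member pays $542.80; OOP now $542.80.
#2 ($455): deductible met; 30% of $455 = $136.50. Member owes $136.50 (running OOP $679.30).
#3 ($2318): deductible met; 30% of $2318 = $695.40. Member pays $695.40; OOP now $1374.70.
#4 ($1797): 30% coinsurance on $1797 = $539.10. Adding that to $1374.70 gives $1913.80, past the $1600 cap; member pays only $1600 − $1374.70 = $225.30.

$225.30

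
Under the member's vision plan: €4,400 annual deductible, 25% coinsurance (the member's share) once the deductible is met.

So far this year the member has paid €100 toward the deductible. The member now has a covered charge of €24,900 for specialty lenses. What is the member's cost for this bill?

€9,450

Remaining deductible: €4,400 − €100 = €4,300.
That leaves €24,900 − €4,300 = €20,600 for coinsurance.
Coinsurance: €20,600 × 25% = €5,150.
That puts the member's cost at €4,300 + €5,150 = €9,450.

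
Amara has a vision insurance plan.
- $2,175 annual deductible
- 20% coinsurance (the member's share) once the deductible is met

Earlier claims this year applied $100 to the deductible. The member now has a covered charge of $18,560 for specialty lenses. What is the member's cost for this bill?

$5,372

$100 of the $2,175 deductible is already met, leaving $2,075.
After the $2,075 deductible portion, $18,560 − $2,075 = $16,485 is subject to coinsurance.
20% of $16,485 = $3,297 falls to the member.
Member responsibility: $2,075 + $3,297 = $5,372.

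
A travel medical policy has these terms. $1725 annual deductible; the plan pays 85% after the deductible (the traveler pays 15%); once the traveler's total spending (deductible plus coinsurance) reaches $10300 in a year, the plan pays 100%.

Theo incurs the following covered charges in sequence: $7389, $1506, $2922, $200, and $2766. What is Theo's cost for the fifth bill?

Bill 1, $7389: $1725 finishes the deductible; $5664 goes to coinsurance; 15% of $5664 = $849.60. Cost to traveler: $2574.60. OOP to date $2574.60.
Bill 2, $1506: deductible already satisfied, so traveler's share is 15% × $1506 = $225.90. Traveler owes $225.90 (running OOP $2800.50).
Bill 3, $2922: deductible already satisfied, so traveler's share is 15% × $2922 = $438.30. Traveler owes $438.30 (running OOP $3238.80).
Bill 4, $200: deductible met; 15% of $200 = $30. Traveler owes $30 (running OOP $3268.80).
Bill 5, $2766: deductible met; 15% of $2766 = $414.90. Cost to traveler: $414.90. OOP to date $3683.70.

$414.90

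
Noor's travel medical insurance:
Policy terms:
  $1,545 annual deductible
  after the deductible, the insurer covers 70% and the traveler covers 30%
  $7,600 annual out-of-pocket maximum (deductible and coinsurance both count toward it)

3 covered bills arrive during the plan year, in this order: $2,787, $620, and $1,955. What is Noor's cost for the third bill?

Claim 1 ($2,787): $1,545 to deductible, leaving $1,242; traveler's 30% is $372.60. Traveler owes $1,917.60 (running OOP $1,917.60).
Claim 2 ($620): deductible already satisfied, so traveler's share is 30% × $620 = $186. Cost to traveler: $186. OOP to date $2,103.60.
Claim 3 ($1,955): 30% coinsurance on $1,955 = $586.50. Traveler pays $586.50; OOP now $2,690.10.

$586.50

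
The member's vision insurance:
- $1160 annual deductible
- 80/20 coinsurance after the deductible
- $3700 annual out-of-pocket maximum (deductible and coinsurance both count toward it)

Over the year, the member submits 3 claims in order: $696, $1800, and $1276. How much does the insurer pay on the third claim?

Claim 1 ($696): fully absorbed by the deductible. Member pays $696; OOP now $696. Insurer: $696 − $696 = $0.
Claim 2 ($1800): $464 to deductible, leaving $1336; 20% of $1336 = $267.20. Cost to member: $731.20. OOP to date $1427.20. Plan pays $1800 − $731.20 = $1068.80.
Claim 3 ($1276): deductible already satisfied, so member's share is 20% × $1276 = $255.20. Cost to member: $255.20. OOP to date $1682.40. Plan pays $1276 − $255.20 = $1020.80.

$1020.80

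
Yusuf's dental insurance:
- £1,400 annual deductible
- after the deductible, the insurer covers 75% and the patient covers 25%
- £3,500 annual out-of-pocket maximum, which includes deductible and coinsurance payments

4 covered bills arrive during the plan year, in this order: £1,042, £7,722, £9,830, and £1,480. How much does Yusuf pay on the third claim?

£259

Bill 1, £1,042: entire amount goes to the deductible. Cost to patient: £1,042. OOP to date £1,042.
Bill 2, £7,722: deductible takes £358, £7,364 remains; patient's 25% is £1,841. Cost to patient: £2,199. OOP to date £3,241.
Bill 3, £9,830: deductible met; 25% of £9,830 = £2,457.50. Adding that to £3,241 gives £5,698.50, past the £3,500 cap; patient pays only £3,500 − £3,241 = £259.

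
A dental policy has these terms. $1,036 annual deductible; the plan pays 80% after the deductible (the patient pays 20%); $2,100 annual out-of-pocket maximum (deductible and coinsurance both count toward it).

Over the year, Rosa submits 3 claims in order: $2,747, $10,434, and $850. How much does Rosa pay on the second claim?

Claim 1 — $2,747: $1,036 to deductible, leaving $1,711; coinsurance $1,711 × 20% = $342.20. Patient owes $1,378.20 (running OOP $1,378.20).
Claim 2 — $10,434: deductible already satisfied, so patient's share is 20% × $10,434 = $2,086.80. Adding that to $1,378.20 gives $3,465, past the $2,100 cap; patient pays only $2,100 − $1,378.20 = $721.80.

$721.80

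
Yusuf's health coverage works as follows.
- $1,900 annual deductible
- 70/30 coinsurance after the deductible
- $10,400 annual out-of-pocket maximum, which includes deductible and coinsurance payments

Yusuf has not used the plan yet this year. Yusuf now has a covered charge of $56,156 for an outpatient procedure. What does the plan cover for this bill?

$45,756

The full $1,900 deductible is still open; $1,900 of this bill applies to it.
After the $1,900 deductible portion, $56,156 − $1,900 = $54,256 is subject to coinsurance.
Coinsurance: $54,256 × 30% = $16,276.80.
So the patient owes $1,900 + $16,276.80 = $18,176.80 before any cap.
That would bring total out-of-pocket to $18,176.80, past the $10,400 cap. The patient is capped at $10,400 − $0 = $10,400 on this claim.
The insurer covers the remainder: $56,156 − $10,400 = $45,756.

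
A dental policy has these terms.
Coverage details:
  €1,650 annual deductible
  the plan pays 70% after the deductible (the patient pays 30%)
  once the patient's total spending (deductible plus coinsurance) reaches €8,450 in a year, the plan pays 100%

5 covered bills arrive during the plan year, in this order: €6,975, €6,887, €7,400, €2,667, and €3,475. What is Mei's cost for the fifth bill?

€116.30

#1 (€6,975): €1,650 finishes the deductible; €5,325 goes to coinsurance; patient's 30% is €1,597.50. Patient owes €3,247.50 (running OOP €3,247.50).
#2 (€6,887): deductible met; 30% of €6,887 = €2,066.10. Patient owes €2,066.10 (running OOP €5,313.60).
#3 (€7,400): deductible met; 30% of €7,400 = €2,220. Patient owes €2,220 (running OOP €7,533.60).
#4 (€2,667): deductible already satisfied, so patient's share is 30% × €2,667 = €800.10. Cost to patient: €800.10. OOP to date €8,333.70.
#5 (€3,475): 30% coinsurance on €3,475 = €1,042.50. OOP would hit €9,376.20 > €8,450, so the cap limits the patient to €8,450 − €8,333.70 = €116.30.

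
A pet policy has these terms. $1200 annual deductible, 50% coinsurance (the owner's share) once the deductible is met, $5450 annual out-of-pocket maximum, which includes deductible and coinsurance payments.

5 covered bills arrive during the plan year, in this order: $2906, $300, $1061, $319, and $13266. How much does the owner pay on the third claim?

#1 ($2906): deductible takes $1200, $1706 remains; coinsurance $1706 × 50% = $853. Owner pays $2053; OOP now $2053.
#2 ($300): deductible met; 50% of $300 = $150. Owner owes $150 (running OOP $2203).
#3 ($1061): deductible already satisfied, so owner's share is 50% × $1061 = $530.50. Owner pays $530.50; OOP now $2733.50.

$530.50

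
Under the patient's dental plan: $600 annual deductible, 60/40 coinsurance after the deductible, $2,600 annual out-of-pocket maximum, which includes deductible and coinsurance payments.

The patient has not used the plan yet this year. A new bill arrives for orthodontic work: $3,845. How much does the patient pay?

$1,898

The full $600 deductible is still open; $600 of this bill applies to it.
That leaves $3,845 − $600 = $3,245 for coinsurance.
40% of $3,245 = $1,298 falls to the patient.
So the patient owes $600 + $1,298 = $1,898 before any cap.
Cumulative spending $0 + $1,898 = $1,898 stays under the $2,600 maximum.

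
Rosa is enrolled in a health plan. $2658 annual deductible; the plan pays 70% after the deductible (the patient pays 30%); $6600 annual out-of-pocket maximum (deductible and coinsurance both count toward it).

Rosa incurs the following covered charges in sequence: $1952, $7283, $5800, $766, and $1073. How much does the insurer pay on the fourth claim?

$537.10

#1 ($1952): all of it applies to the deductible. Patient owes $1952 (running OOP $1952). Insurer: $1952 − $1952 = $0.
#2 ($7283): deductible takes $706, $6577 remains; patient's 30% is $1973.10. Cost to patient: $2679.10. OOP to date $4631.10. Plan pays $7283 − $2679.10 = $4603.90.
#3 ($5800): deductible met; 30% of $5800 = $1740. Patient pays $1740; OOP now $6371.10. Insurer: $5800 − $1740 = $4060.
#4 ($766): 30% coinsurance on $766 = $229.80. That would push OOP to $6600.90, over the $6600 cap, so patient pays $6600 − $6371.10 = $228.90. Insurer: $766 − $228.90 = $537.10.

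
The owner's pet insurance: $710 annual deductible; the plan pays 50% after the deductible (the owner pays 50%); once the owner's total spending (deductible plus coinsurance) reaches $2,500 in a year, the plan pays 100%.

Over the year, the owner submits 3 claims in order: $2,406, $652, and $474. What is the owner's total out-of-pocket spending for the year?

Bill 1, $2,406: $710 to deductible, leaving $1,696; coinsurance $1,696 × 50% = $848. Owner pays $1,558; OOP now $1,558.
Bill 2, $652: 50% coinsurance on $652 = $326. Owner pays $326; OOP now $1,884.
Bill 3, $474: deductible met; 50% of $474 = $237. Cost to owner: $237. OOP to date $2,121.
Summing the owner's payments: $1,558 + $326 + $237 = $2,121.

$2,121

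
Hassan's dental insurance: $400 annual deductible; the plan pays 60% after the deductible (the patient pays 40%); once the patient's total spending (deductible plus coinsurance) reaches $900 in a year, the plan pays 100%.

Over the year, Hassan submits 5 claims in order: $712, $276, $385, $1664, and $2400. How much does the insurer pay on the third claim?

#1 ($712): $400 finishes the deductible; $312 goes to coinsurance; 40% of $312 = $124.80. Patient pays $524.80; OOP now $524.80. Plan pays $712 − $524.80 = $187.20.
#2 ($276): deductible already satisfied, so patient's share is 40% × $276 = $110.40. Patient owes $110.40 (running OOP $635.20). Plan pays $276 − $110.40 = $165.60.
#3 ($385): deductible already satisfied, so patient's share is 40% × $385 = $154. Patient pays $154; OOP now $789.20. Plan pays $385 − $154 = $231.

$231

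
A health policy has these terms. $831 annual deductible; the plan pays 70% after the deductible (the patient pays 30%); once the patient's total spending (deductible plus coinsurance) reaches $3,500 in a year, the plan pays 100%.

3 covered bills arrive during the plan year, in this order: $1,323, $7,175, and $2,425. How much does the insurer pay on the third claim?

Claim 1 — $1,323: $831 finishes the deductible; $492 goes to coinsurance; patient's 30% is $147.60. Patient pays $978.60; OOP now $978.60. Plan pays $1,323 − $978.60 = $344.40.
Claim 2 — $7,175: deductible already satisfied, so patient's share is 30% × $7,175 = $2,152.50. Patient pays $2,152.50; OOP now $3,131.10. Insurer: $7,175 − $2,152.50 = $5,022.50.
Claim 3 — $2,425: 30% coinsurance on $2,425 = $727.50. Adding that to $3,131.10 gives $3,858.60, past the $3,500 cap; patient pays only $3,500 − $3,131.10 = $368.90. Insurer: $2,425 − $368.90 = $2,056.10.

$2,056.10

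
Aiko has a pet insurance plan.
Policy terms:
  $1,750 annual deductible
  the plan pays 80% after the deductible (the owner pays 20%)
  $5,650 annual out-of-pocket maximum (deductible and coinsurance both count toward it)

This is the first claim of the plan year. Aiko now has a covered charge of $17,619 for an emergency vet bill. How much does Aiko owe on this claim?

$4,923.80

Nothing has been paid toward the $1,750 deductible, so the first $1,750 of this charge is applied there.
The remaining $15,869 (= $17,619 − $1,750) moves to coinsurance.
20% of $15,869 = $3,173.80 falls to the owner.
Owner responsibility before any cap: $1,750 + $3,173.80 = $4,923.80.
Cumulative spending $0 + $4,923.80 = $4,923.80 stays under the $5,650 maximum.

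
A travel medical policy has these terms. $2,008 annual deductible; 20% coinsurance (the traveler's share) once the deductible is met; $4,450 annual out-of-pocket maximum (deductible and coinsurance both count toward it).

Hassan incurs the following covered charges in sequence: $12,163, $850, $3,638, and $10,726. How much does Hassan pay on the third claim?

#1 ($12,163): $2,008 finishes the deductible; $10,155 goes to coinsurance; 20% of $10,155 = $2,031. Cost to traveler: $4,039. OOP to date $4,039.
#2 ($850): deductible met; 20% of $850 = $170. Cost to traveler: $170. OOP to date $4,209.
#3 ($3,638): deductible already satisfied, so traveler's share is 20% × $3,638 = $727.60. OOP would hit $4,936.60 > $4,450, so the cap limits the traveler to $4,450 − $4,209 = $241.

$241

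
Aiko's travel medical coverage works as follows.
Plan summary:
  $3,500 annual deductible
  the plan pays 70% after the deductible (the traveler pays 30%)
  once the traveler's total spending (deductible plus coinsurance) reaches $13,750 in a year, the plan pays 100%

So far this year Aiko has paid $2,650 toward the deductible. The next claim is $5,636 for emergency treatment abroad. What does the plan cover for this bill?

$3,350.20

$2,650 of the $3,500 deductible is already met, leaving $850.
That leaves $5,636 − $850 = $4,786 for coinsurance.
Coinsurance: $4,786 × 30% = $1,435.80.
Traveler responsibility before any cap: $850 + $1,435.80 = $2,285.80.
Year-to-date out-of-pocket becomes $2,650 + $2,285.80 = $4,935.80, still under the $13,750 maximum, so no cap applies.
The plan picks up $5,636 − $2,285.80 = $3,350.20.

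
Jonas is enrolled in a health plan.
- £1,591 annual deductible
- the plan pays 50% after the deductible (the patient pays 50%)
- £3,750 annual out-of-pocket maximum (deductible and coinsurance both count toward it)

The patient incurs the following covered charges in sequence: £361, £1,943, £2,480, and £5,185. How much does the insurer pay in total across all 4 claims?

#1 (£361): entire amount goes to the deductible. Patient owes £361 (running OOP £361). Insurer: £361 − £361 = £0.
#2 (£1,943): £1,230 finishes the deductible; £713 goes to coinsurance; 50% of £713 = £356.50. Cost to patient: £1,586.50. OOP to date £1,947.50. Insurer: £1,943 − £1,586.50 = £356.50.
#3 (£2,480): deductible already satisfied, so patient's share is 50% × £2,480 = £1,240. Patient pays £1,240; OOP now £3,187.50. Insurer: £2,480 − £1,240 = £1,240.
#4 (£5,185): 50% coinsurance on £5,185 = £2,592.50. OOP would hit £5,780 > £3,750, so the cap limits the patient to £3,750 − £3,187.50 = £562.50. Plan pays £5,185 − £562.50 = £4,622.50.
Insurer total = bills − patient's total = £9,969 − £3,750 = £6,219.

£6,219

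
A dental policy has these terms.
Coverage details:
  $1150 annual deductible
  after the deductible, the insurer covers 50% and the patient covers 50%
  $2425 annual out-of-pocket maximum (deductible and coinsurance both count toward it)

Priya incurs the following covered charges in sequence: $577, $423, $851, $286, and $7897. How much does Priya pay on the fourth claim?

Claim 1 — $577: fully absorbed by the deductible. Patient pays $577; OOP now $577.
Claim 2 — $423: entire amount goes to the deductible. Cost to patient: $423. OOP to date $1000.
Claim 3 — $851: $150 to deductible, leaving $701; coinsurance $701 × 50% = $350.50. Cost to patient: $500.50. OOP to date $1500.50.
Claim 4 — $286: deductible met; 50% of $286 = $143. Patient owes $143 (running OOP $1643.50).

$143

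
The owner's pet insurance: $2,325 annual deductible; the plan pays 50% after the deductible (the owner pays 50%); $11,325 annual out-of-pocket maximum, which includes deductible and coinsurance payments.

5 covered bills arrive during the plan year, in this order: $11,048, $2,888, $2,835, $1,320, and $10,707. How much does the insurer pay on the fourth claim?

$660

Claim 1 ($11,048): deductible takes $2,325, $8,723 remains; coinsurance $8,723 × 50% = $4,361.50. Cost to owner: $6,686.50. OOP to date $6,686.50. Insurer: $11,048 − $6,686.50 = $4,361.50.
Claim 2 ($2,888): deductible already satisfied, so owner's share is 50% × $2,888 = $1,444. Owner pays $1,444; OOP now $8,130.50. Insurer: $2,888 − $1,444 = $1,444.
Claim 3 ($2,835): deductible already satisfied, so owner's share is 50% × $2,835 = $1,417.50. Cost to owner: $1,417.50. OOP to date $9,548. Insurer: $2,835 − $1,417.50 = $1,417.50.
Claim 4 ($1,320): deductible met; 50% of $1,320 = $660. Owner pays $660; OOP now $10,208. Plan pays $1,320 − $660 = $660.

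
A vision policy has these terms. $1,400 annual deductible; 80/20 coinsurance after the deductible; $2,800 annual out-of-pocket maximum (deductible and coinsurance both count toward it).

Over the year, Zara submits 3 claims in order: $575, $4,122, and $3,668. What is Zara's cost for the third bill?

Claim 1 — $575: fully absorbed by the deductible. Cost to member: $575. OOP to date $575.
Claim 2 — $4,122: $825 finishes the deductible; $3,297 goes to coinsurance; 20% of $3,297 = $659.40. Member pays $1,484.40; OOP now $2,059.40.
Claim 3 — $3,668: deductible met; 20% of $3,668 = $733.60. Member pays $733.60; OOP now $2,793.

$733.60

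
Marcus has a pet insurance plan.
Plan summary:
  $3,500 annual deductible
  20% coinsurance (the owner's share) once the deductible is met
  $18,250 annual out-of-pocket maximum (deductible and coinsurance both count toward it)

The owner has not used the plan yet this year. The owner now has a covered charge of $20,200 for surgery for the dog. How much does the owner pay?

The full $3,500 deductible is still open; $3,500 of this bill applies to it.
After the $3,500 deductible portion, $20,200 − $3,500 = $16,700 is subject to coinsurance.
Owner's 20% share of $16,700 is $3,340.
That puts the owner's cost at $3,500 + $3,340 = $6,840 before any cap.
Cumulative spending $0 + $6,840 = $6,840 stays under the $18,250 maximum.

$6,840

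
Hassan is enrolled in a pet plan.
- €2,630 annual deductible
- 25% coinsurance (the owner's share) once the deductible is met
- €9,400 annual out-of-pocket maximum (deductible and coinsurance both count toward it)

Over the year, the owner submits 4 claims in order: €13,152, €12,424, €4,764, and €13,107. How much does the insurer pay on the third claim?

Claim 1 — €13,152: €2,630 finishes the deductible; €10,522 goes to coinsurance; 25% of €10,522 = €2,630.50. Owner owes €5,260.50 (running OOP €5,260.50). Insurer: €13,152 − €5,260.50 = €7,891.50.
Claim 2 — €12,424: deductible already satisfied, so owner's share is 25% × €12,424 = €3,106. Cost to owner: €3,106. OOP to date €8,366.50. Insurer: €12,424 − €3,106 = €9,318.
Claim 3 — €4,764: 25% coinsurance on €4,764 = €1,191. That would push OOP to €9,557.50, over the €9,400 cap, so owner pays €9,400 − €8,366.50 = €1,033.50. Insurer: €4,764 − €1,033.50 = €3,730.50.

€3,730.50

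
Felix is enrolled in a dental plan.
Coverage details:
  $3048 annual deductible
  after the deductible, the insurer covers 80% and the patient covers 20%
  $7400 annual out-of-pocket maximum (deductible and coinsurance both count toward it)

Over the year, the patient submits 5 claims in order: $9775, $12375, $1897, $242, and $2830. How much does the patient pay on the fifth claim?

Bill 1, $9775: $3048 to deductible, leaving $6727; 20% of $6727 = $1345.40. Patient pays $4393.40; OOP now $4393.40.
Bill 2, $12375: deductible already satisfied, so patient's share is 20% × $12375 = $2475. Cost to patient: $2475. OOP to date $6868.40.
Bill 3, $1897: 20% coinsurance on $1897 = $379.40. Patient pays $379.40; OOP now $7247.80.
Bill 4, $242: deductible already satisfied, so patient's share is 20% × $242 = $48.40. Cost to patient: $48.40. OOP to date $7296.20.
Bill 5, $2830: deductible already satisfied, so patient's share is 20% × $2830 = $566. That would push OOP to $7862.20, over the $7400 cap, so patient pays $7400 − $7296.20 = $103.80.

$103.80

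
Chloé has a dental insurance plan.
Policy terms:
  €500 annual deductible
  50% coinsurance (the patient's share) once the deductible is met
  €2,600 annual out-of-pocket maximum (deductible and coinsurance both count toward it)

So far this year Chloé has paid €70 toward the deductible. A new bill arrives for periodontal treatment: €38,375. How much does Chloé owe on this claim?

Deductible still to meet: €500 − €70 = €430.
That leaves €38,375 − €430 = €37,945 for coinsurance.
50% of €37,945 = €18,972.50 falls to the patient.
So the patient owes €430 + €18,972.50 = €19,402.50 before any cap.
Year-to-date out-of-pocket would reach €70 + €19,402.50 = €19,472.50, above the €2,600 maximum, so the patient pays only €2,600 − €70 = €2,530.

€2,530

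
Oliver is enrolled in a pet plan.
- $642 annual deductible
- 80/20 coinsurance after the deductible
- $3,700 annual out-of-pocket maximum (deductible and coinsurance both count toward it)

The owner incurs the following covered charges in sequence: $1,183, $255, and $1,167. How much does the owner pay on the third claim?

Claim 1 — $1,183: $642 finishes the deductible; $541 goes to coinsurance; 20% of $541 = $108.20. Owner pays $750.20; OOP now $750.20.
Claim 2 — $255: 20% coinsurance on $255 = $51. Cost to owner: $51. OOP to date $801.20.
Claim 3 — $1,167: 20% coinsurance on $1,167 = $233.40. Cost to owner: $233.40. OOP to date $1,034.60.

$233.40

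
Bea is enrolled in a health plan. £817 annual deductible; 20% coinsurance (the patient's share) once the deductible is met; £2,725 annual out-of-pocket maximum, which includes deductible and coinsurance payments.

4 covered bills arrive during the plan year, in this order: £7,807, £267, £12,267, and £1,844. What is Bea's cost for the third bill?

#1 (£7,807): £817 finishes the deductible; £6,990 goes to coinsurance; patient's 20% is £1,398. Cost to patient: £2,215. OOP to date £2,215.
#2 (£267): deductible already satisfied, so patient's share is 20% × £267 = £53.40. Patient pays £53.40; OOP now £2,268.40.
#3 (£12,267): deductible met; 20% of £12,267 = £2,453.40. OOP would hit £4,721.80 > £2,725, so the cap limits the patient to £2,725 − £2,268.40 = £456.60.

£456.60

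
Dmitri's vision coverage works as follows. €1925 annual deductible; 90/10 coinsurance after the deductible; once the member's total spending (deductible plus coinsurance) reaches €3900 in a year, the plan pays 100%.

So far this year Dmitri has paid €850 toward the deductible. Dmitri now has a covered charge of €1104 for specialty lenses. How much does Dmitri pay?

€1077.90

Remaining deductible: €1925 − €850 = €1075.
After the €1075 deductible portion, €1104 − €1075 = €29 is subject to coinsurance.
Coinsurance: €29 × 10% = €2.90.
That puts the member's cost at €1075 + €2.90 = €1077.90 before any cap.
Cumulative spending €850 + €1077.90 = €1927.90 stays under the €3900 maximum.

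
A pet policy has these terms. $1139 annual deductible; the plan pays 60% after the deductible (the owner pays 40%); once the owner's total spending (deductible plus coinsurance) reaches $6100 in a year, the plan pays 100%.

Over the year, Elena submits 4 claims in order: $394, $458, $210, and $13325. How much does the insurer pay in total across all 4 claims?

Claim 1 — $394: all of it applies to the deductible. Owner owes $394 (running OOP $394). Insurer: $394 − $394 = $0.
Claim 2 — $458: fully absorbed by the deductible. Owner owes $458 (running OOP $852). Plan pays $458 − $458 = $0.
Claim 3 — $210: entire amount goes to the deductible. Owner owes $210 (running OOP $1062). Plan pays $210 − $210 = $0.
Claim 4 — $13325: deductible takes $77, $13248 remains; 40% of $13248 = $5299.20. Together that's $77 + $5299.20 = $5376.20. That would push OOP to $6438.20, over the $6100 cap, so owner pays $6100 − $1062 = $5038. Insurer: $13325 − $5038 = $8287.
Insurer total = bills − owner's total = $14387 − $6100 = $8287.

$8287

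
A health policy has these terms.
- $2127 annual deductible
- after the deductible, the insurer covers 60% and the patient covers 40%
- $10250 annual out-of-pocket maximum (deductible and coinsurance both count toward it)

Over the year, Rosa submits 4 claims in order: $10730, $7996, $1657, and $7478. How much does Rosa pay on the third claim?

$662.80

#1 ($10730): deductible takes $2127, $8603 remains; patient's 40% is $3441.20. Cost to patient: $5568.20. OOP to date $5568.20.
#2 ($7996): deductible met; 40% of $7996 = $3198.40. Cost to patient: $3198.40. OOP to date $8766.60.
#3 ($1657): 40% coinsurance on $1657 = $662.80. Patient owes $662.80 (running OOP $9429.40).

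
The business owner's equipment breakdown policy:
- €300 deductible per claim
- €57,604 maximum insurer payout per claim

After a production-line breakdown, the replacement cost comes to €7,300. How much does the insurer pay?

€7,000

After the deductible, €7,300 − €300 = €7,000 remains.
€7,000 is within the €57,604 limit, so the insurer pays €7,000.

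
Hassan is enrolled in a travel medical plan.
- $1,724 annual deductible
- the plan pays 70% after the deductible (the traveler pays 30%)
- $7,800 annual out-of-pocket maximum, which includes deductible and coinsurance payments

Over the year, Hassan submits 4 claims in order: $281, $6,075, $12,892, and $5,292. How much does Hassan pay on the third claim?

#1 ($281): entire amount goes to the deductible. Cost to traveler: $281. OOP to date $281.
#2 ($6,075): $1,443 finishes the deductible; $4,632 goes to coinsurance; coinsurance $4,632 × 30% = $1,389.60. Traveler owes $2,832.60 (running OOP $3,113.60).
#3 ($12,892): deductible already satisfied, so traveler's share is 30% × $12,892 = $3,867.60. Cost to traveler: $3,867.60. OOP to date $6,981.20.

$3,867.60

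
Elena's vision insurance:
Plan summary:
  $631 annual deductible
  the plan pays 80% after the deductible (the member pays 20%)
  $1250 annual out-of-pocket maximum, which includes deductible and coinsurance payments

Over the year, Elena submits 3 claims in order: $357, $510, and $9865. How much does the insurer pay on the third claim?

$9293.20

Claim 1 — $357: all of it applies to the deductible. Member owes $357 (running OOP $357). Plan pays $357 − $357 = $0.
Claim 2 — $510: $274 to deductible, leaving $236; member's 20% is $47.20. Cost to member: $321.20. OOP to date $678.20. Plan pays $510 − $321.20 = $188.80.
Claim 3 — $9865: deductible already satisfied, so member's share is 20% × $9865 = $1973. That would push OOP to $2651.20, over the $1250 cap, so member pays $1250 − $678.20 = $571.80. Insurer: $9865 − $571.80 = $9293.20.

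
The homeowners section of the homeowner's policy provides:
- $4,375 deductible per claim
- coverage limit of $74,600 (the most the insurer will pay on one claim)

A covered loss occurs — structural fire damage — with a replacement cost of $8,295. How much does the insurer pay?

$3,920

Less the $4,375 deductible: $8,295 − $4,375 = $3,920.
$3,920 ≤ $74,600, so the limit doesn't bind; insurer pays $3,920.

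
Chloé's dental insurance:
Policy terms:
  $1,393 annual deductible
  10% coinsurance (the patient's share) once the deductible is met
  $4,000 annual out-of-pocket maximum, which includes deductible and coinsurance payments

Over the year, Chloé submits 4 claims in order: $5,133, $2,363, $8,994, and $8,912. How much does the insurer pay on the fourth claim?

Bill 1, $5,133: deductible takes $1,393, $3,740 remains; 10% of $3,740 = $374. Patient owes $1,767 (running OOP $1,767). Plan pays $5,133 − $1,767 = $3,366.
Bill 2, $2,363: deductible met; 10% of $2,363 = $236.30. Patient pays $236.30; OOP now $2,003.30. Insurer: $2,363 − $236.30 = $2,126.70.
Bill 3, $8,994: deductible already satisfied, so patient's share is 10% × $8,994 = $899.40. Patient pays $899.40; OOP now $2,902.70. Insurer: $8,994 − $899.40 = $8,094.60.
Bill 4, $8,912: 10% coinsurance on $8,912 = $891.20. Patient owes $891.20 (running OOP $3,793.90). Plan pays $8,912 − $891.20 = $8,020.80.

$8,020.80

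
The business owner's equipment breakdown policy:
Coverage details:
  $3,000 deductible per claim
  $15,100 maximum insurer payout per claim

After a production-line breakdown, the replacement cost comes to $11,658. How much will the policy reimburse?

Subtract the deductible: $11,658 − $3,000 = $8,658.
$8,658 ≤ $15,100, so the limit doesn't bind; insurer pays $8,658.

$8,658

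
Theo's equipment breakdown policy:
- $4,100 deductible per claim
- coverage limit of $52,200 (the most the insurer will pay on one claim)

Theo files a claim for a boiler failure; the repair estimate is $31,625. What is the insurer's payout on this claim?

$27,525

Less the $4,100 deductible: $31,625 − $4,100 = $27,525.
$27,525 is within the $52,200 limit, so the insurer pays $27,525.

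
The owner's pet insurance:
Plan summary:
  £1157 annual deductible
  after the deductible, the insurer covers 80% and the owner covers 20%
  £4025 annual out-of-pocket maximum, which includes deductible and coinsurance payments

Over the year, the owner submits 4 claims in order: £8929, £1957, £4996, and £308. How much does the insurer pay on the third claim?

#1 (£8929): deductible takes £1157, £7772 remains; owner's 20% is £1554.40. Owner owes £2711.40 (running OOP £2711.40). Plan pays £8929 − £2711.40 = £6217.60.
#2 (£1957): 20% coinsurance on £1957 = £391.40. Owner pays £391.40; OOP now £3102.80. Plan pays £1957 − £391.40 = £1565.60.
#3 (£4996): deductible met; 20% of £4996 = £999.20. That would push OOP to £4102, over the £4025 cap, so owner pays £4025 − £3102.80 = £922.20. Plan pays £4996 − £922.20 = £4073.80.

£4073.80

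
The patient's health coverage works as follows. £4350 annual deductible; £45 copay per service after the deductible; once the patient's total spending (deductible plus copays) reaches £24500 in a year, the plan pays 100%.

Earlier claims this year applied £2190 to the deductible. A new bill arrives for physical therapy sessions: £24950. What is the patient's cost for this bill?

£2205

£2190 of the £4350 deductible is already met, leaving £2160.
The remaining £22790 (= £24950 − £2160) moves to the copay.
Copay on this service: £45.
Patient responsibility before any cap: £2160 + £45 = £2205.
Total out-of-pocket so far would be £2190 + £2205 = £4395, below the £24500 cap — no reduction.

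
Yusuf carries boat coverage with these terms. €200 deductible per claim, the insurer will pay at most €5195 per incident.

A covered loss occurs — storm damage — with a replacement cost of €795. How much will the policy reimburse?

After the deductible, €795 − €200 = €595 remains.
€595 ≤ €5195, so the limit doesn't bind; insurer pays €595.

€595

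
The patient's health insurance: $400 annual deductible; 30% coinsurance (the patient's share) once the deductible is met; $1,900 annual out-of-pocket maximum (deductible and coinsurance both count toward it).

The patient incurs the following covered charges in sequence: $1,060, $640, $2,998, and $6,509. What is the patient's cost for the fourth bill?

#1 ($1,060): $400 to deductible, leaving $660; 30% of $660 = $198. Patient owes $598 (running OOP $598).
#2 ($640): 30% coinsurance on $640 = $192. Cost to patient: $192. OOP to date $790.
#3 ($2,998): 30% coinsurance on $2,998 = $899.40. Patient owes $899.40 (running OOP $1,689.40).
#4 ($6,509): 30% coinsurance on $6,509 = $1,952.70. Adding that to $1,689.40 gives $3,642.10, past the $1,900 cap; patient pays only $1,900 − $1,689.40 = $210.60.

$210.60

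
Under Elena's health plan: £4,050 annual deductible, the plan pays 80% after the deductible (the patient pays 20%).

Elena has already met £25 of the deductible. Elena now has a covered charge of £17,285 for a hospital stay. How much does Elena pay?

£6,677

£25 of the £4,050 deductible is already met, leaving £4,025.
That leaves £17,285 − £4,025 = £13,260 for coinsurance.
Coinsurance: £13,260 × 20% = £2,652.
So the patient owes £4,025 + £2,652 = £6,677.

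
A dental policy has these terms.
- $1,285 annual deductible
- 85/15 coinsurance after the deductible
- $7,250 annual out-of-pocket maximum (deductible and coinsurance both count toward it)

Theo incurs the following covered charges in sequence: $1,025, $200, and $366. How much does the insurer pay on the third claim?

$260.10

Bill 1, $1,025: fully absorbed by the deductible. Cost to patient: $1,025. OOP to date $1,025. Plan pays $1,025 − $1,025 = $0.
Bill 2, $200: fully absorbed by the deductible. Patient owes $200 (running OOP $1,225). Plan pays $200 − $200 = $0.
Bill 3, $366: deductible takes $60, $306 remains; coinsurance $306 × 15% = $45.90. Patient owes $105.90 (running OOP $1,330.90). Insurer: $366 − $105.90 = $260.10.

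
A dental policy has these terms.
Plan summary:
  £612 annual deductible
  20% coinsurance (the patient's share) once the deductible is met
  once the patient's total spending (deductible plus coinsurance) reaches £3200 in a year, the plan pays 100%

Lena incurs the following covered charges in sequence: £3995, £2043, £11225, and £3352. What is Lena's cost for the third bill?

Claim 1 (£3995): £612 finishes the deductible; £3383 goes to coinsurance; patient's 20% is £676.60. Patient pays £1288.60; OOP now £1288.60.
Claim 2 (£2043): 20% coinsurance on £2043 = £408.60. Patient owes £408.60 (running OOP £1697.20).
Claim 3 (£11225): deductible already satisfied, so patient's share is 20% × £11225 = £2245. That would push OOP to £3942.20, over the £3200 cap, so patient pays £3200 − £1697.20 = £1502.80.

£1502.80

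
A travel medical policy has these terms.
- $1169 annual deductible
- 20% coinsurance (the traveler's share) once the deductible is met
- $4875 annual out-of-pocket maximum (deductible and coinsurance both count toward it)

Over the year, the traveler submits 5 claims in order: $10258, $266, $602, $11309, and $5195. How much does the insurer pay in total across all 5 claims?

Claim 1 — $10258: $1169 to deductible, leaving $9089; coinsurance $9089 × 20% = $1817.80. Traveler owes $2986.80 (running OOP $2986.80). Plan pays $10258 − $2986.80 = $7271.20.
Claim 2 — $266: deductible already satisfied, so traveler's share is 20% × $266 = $53.20. Traveler pays $53.20; OOP now $3040. Plan pays $266 − $53.20 = $212.80.
Claim 3 — $602: deductible met; 20% of $602 = $120.40. Cost to traveler: $120.40. OOP to date $3160.40. Insurer: $602 − $120.40 = $481.60.
Claim 4 — $11309: 20% coinsurance on $11309 = $2261.80. OOP would hit $5422.20 > $4875, so the cap limits the traveler to $4875 − $3160.40 = $1714.60. Plan pays $11309 − $1714.60 = $9594.40.
Claim 5 — $5195: 20% coinsurance on $5195 = $1039. Adding that to $4875 gives $5914, past the $4875 cap; traveler pays only $4875 − $4875 = $0. Plan pays $5195 − $0 = $5195.
Insurer total = bills − traveler's total = $27630 − $4875 = $22755.

$22755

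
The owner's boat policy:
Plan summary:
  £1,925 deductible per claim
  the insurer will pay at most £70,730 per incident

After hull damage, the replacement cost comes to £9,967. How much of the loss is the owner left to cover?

After the deductible, £9,967 − £1,925 = £8,042 remains.
That's under the £70,730 cap, so the insurer reimburses the full £8,042.
Out of pocket: £9,967 − £8,042 = £1,925.

£1,925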